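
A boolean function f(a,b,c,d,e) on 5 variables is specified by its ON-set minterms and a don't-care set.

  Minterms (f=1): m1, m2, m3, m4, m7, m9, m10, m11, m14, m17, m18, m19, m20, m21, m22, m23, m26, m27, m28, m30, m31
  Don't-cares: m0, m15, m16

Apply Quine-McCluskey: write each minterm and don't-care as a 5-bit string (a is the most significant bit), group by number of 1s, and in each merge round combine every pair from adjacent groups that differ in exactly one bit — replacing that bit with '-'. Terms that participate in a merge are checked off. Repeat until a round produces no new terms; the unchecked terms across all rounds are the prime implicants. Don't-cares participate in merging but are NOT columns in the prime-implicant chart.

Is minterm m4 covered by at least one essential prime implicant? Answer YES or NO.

YES

[col 0] 00000*, 00001*, 00010*, 00011*, 00100*, 00111*, 01001*, 01010*, 01011*, 01110*, 01111*, 10000*, 10001*, 10010*, 10011*, 10100*, 10101*, 10110*, 10111*, 11010*, 11011*, 11100*, 11110*, 11111*
[col 1] -0000*, -0001*, -0010*, -0011*, -0100*, -0111*, -1010*, -1011*, -1110*, -1111*, 0-001*, 0-010*, 0-011*, 0-111*, 00-00*, 00-11*, 000-0*, 000-1*, 0000-*, 0001-*, 01-10*, 01-11*, 010-1*, 0101-*, 0111-*, 1-010*, 1-011*, 1-100*, 1-110*, 1-111*, 10-00*, 10-01*, 10-10*, 10-11*, 100-0*, 100-1*, 1000-*, 1001-*, 101-0*, 101-1*, 1010-*, 1011-*, 11-10*, 11-11*, 1101-*, 111-0*, 1111-*
[col 2] --010*, --011*, --111*, -0-00, -0-11*, -00-0*, -00-1*, -000-*, -001-*, -1-10*, -1-11*, -101-*, -111-*, 0--11*, 0-0-1, 0-01-*, 000--*, 01-1-*, 1--10*, 1--11*, 1-01-*, 1-1-0, 1-11-*, 10--0*, 10--1*, 10-0-*, 10-1-*, 100--*, 101--*, 11-1-*
[col 3] ---11, --01-, -00--, -1-1-, 1--1-, 10---
Prime implicants: ---11, --01-, -0-00, -00--, -1-1-, 0-0-1, 1--1-, 1-1-0, 10---
PI chart (minterm → PIs covering it):
  1 | -00--,0-0-1
  2 | --01-,-00--
  3 | ---11,--01-,-00--,0-0-1
  4 | -0-00  (sole → essential)
  7 | ---11  (sole → essential)
  9 | 0-0-1  (sole → essential)
  10 | --01-,-1-1-
  11 | ---11,--01-,-1-1-,0-0-1
  14 | -1-1-  (sole → essential)
  17 | -00--,10---
  18 | --01-,-00--,1--1-,10---
  19 | ---11,--01-,-00--,1--1-,10---
  20 | -0-00,1-1-0,10---
  21 | 10---  (sole → essential)
  22 | 1--1-,1-1-0,10---
  23 | ---11,1--1-,10---
  26 | --01-,-1-1-,1--1-
  27 | ---11,--01-,-1-1-,1--1-
  28 | 1-1-0  (sole → essential)
  30 | -1-1-,1--1-,1-1-0
  31 | ---11,-1-1-,1--1-
Essential prime implicants: ---11, -0-00, -1-1-, 0-0-1, 1-1-0, 10---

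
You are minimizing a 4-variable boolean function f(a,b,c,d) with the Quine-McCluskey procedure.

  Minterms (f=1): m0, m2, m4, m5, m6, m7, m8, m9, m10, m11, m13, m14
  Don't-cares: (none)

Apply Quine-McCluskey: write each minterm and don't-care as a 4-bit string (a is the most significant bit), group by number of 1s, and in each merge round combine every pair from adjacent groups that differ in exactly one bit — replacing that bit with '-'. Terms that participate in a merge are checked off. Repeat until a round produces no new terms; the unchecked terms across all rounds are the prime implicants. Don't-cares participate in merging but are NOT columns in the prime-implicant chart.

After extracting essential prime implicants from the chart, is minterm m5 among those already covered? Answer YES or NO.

[col 0] 0000*, 0010*, 0100*, 0101*, 0110*, 0111*, 1000*, 1001*, 1010*, 1011*, 1101*, 1110*
[col 1] -000*, -010*, -101, -110*, 0-00*, 0-10*, 00-0*, 01-0*, 01-1*, 010-*, 011-*, 1-01, 1-10*, 10-0*, 10-1*, 100-*, 101-*
[col 2] --10, -0-0, 0--0, 01--, 10--
Prime implicants: --10, -0-0, -101, 0--0, 01--, 1-01, 10--
PI chart (minterm → PIs covering it):
  0 | -0-0,0--0
  2 | --10,-0-0,0--0
  4 | 0--0,01--
  5 | -101,01--
  6 | --10,0--0,01--
  7 | 01--  (sole → essential)
  8 | -0-0,10--
  9 | 1-01,10--
  10 | --10,-0-0,10--
  11 | 10--  (sole → essential)
  13 | -101,1-01
  14 | --10  (sole → essential)
Essential prime implicants: --10, 01--, 10--

YES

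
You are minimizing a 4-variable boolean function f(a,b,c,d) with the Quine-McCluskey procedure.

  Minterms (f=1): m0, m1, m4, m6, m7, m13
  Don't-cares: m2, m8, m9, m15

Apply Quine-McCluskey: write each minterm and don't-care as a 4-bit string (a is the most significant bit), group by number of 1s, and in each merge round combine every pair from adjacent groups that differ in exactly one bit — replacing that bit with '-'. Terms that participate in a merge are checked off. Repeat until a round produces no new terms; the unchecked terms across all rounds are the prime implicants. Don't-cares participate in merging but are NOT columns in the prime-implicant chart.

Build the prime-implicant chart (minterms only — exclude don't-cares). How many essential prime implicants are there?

[col 0] 0000*, 0001*, 0010*, 0100*, 0110*, 0111*, 1000*, 1001*, 1101*, 1111*
[col 1] -000*, -001*, -111, 0-00*, 0-10*, 00-0*, 000-*, 01-0*, 011-, 1-01, 100-*, 11-1
[col 2] -00-, 0--0
Prime implicants: -00-, -111, 0--0, 011-, 1-01, 11-1
PI chart (minterm → PIs covering it):
  0 | -00-,0--0
  1 | -00-  (sole → essential)
  4 | 0--0  (sole → essential)
  6 | 0--0,011-
  7 | -111,011-
  13 | 1-01,11-1
Essential prime implicants: -00-, 0--0

2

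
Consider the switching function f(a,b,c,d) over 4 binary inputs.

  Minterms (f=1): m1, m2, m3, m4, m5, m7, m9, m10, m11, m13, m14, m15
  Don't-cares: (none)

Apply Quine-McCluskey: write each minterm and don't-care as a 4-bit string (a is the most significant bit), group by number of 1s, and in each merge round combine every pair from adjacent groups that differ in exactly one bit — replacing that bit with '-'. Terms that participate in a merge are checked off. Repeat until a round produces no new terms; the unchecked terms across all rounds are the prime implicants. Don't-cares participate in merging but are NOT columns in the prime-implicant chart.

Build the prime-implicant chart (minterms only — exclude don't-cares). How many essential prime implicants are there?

Round 0: 0001✓ 0010✓ 0011✓ 0100✓ 0101✓ 0111✓ 1001✓ 1010✓ 1011✓ 1101✓ 1110✓ 1111✓
Round 1: -001✓ -010✓ -011✓ -101✓ -111✓ 0-01✓ 0-11✓ 00-1✓ 001-✓ 01-1✓ 010- 1-01✓ 1-10✓ 1-11✓ 10-1✓ 101-✓ 11-1✓ 111-✓
Round 2: --01✓ --11✓ -0-1✓ -01- -1-1✓ 0--1✓ 1--1✓ 1-1-
Round 3: ---1
PIs = {---1, -01-, 010-, 1-1-}
Coverage chart:
  m1: ---1 ←essential
  m2: -01- ←essential
  m3: ---1,-01-
  m4: 010- ←essential
  m5: ---1,010-
  m7: ---1 ←essential
  m9: ---1 ←essential
  m10: -01-,1-1-
  m11: ---1,-01-,1-1-
  m13: ---1 ←essential
  m14: 1-1- ←essential
  m15: ---1,1-1-
Essential: ---1, -01-, 010-, 1-1-

4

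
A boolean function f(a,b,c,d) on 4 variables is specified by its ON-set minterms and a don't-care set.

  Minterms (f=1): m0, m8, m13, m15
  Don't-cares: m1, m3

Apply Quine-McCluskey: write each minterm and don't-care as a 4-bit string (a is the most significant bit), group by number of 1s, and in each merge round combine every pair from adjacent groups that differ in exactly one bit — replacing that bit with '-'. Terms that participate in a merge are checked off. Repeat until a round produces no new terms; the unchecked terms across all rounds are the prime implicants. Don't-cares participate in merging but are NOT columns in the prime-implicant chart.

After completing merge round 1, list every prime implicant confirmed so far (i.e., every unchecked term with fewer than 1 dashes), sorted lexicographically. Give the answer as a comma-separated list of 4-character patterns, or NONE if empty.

NONE

Round 0: 0000✓ 0001✓ 0011✓ 1000✓ 1101✓ 1111✓
Round 1: -000 00-1 000- 11-1
PIs = {-000, 00-1, 000-, 11-1}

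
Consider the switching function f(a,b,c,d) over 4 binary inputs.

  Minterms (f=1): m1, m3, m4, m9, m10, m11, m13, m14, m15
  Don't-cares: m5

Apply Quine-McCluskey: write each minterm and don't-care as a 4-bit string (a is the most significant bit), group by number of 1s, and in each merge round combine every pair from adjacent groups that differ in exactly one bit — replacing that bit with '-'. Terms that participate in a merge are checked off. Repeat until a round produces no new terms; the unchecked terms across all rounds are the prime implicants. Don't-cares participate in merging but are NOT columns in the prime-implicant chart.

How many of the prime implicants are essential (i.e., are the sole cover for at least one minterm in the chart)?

3

[col 0] 0001*, 0011*, 0100*, 0101*, 1001*, 1010*, 1011*, 1101*, 1110*, 1111*
[col 1] -001*, -011*, -101*, 0-01*, 00-1*, 010-, 1-01*, 1-10*, 1-11*, 10-1*, 101-*, 11-1*, 111-*
[col 2] --01, -0-1, 1--1, 1-1-
Prime implicants: --01, -0-1, 010-, 1--1, 1-1-
PI chart (minterm → PIs covering it):
  1 | --01,-0-1
  3 | -0-1  (sole → essential)
  4 | 010-  (sole → essential)
  9 | --01,-0-1,1--1
  10 | 1-1-  (sole → essential)
  11 | -0-1,1--1,1-1-
  13 | --01,1--1
  14 | 1-1-  (sole → essential)
  15 | 1--1,1-1-
Essential prime implicants: -0-1, 010-, 1-1-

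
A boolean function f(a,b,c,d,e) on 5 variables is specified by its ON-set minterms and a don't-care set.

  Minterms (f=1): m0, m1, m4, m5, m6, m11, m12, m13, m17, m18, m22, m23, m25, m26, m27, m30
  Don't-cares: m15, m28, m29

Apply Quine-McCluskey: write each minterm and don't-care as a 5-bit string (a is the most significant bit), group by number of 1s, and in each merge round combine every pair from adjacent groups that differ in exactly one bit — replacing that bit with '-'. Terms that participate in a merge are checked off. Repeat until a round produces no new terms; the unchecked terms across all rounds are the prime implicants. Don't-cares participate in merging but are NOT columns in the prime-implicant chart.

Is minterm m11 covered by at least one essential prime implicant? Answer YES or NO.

NO

[col 0] 00000*, 00001*, 00100*, 00101*, 00110*, 01011*, 01100*, 01101*, 01111*, 10001*, 10010*, 10110*, 10111*, 11001*, 11010*, 11011*, 11100*, 11101*, 11110*
[col 1] -0001, -0110, -1011, -1100*, -1101*, 0-100*, 0-101*, 00-00*, 00-01*, 0000-*, 001-0, 0010-*, 01-11, 011-1, 0110-*, 1-001, 1-010*, 1-110*, 10-10*, 1011-, 11-01, 11-10*, 110-1, 1101-, 111-0, 1110-*
[col 2] -110-, 0-10-, 00-0-, 1--10
Prime implicants: -0001, -0110, -1011, -110-, 0-10-, 00-0-, 001-0, 01-11, 011-1, 1--10, 1-001, 1011-, 11-01, 110-1, 1101-, 111-0
PI chart (minterm → PIs covering it):
  0 | 00-0-  (sole → essential)
  1 | -0001,00-0-
  4 | 0-10-,00-0-,001-0
  5 | 0-10-,00-0-
  6 | -0110,001-0
  11 | -1011,01-11
  12 | -110-,0-10-
  13 | -110-,0-10-,011-1
  17 | -0001,1-001
  18 | 1--10  (sole → essential)
  22 | -0110,1--10,1011-
  23 | 1011-  (sole → essential)
  25 | 1-001,11-01,110-1
  26 | 1--10,1101-
  27 | -1011,110-1,1101-
  30 | 1--10,111-0
Essential prime implicants: 00-0-, 1--10, 1011-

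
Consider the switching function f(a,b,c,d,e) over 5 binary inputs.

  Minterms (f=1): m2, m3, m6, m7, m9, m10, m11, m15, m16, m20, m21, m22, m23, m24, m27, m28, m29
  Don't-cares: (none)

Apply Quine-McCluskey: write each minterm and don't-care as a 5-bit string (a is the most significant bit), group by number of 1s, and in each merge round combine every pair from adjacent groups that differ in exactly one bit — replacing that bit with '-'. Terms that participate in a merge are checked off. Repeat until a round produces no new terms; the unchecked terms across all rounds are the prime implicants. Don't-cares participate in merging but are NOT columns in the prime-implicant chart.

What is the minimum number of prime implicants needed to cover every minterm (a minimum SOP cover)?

size-2^0 implicants → 00010(✓)  00011(✓)  00110(✓)  00111(✓)  01001(✓)  01010(✓)  01011(✓)  01111(✓)  10000(✓)  10100(✓)  10101(✓)  10110(✓)  10111(✓)  11000(✓)  11011(✓)  11100(✓)  11101(✓)
size-2^1 implicants → -0110(✓)  -0111(✓)  -1011  0-010(✓)  0-011(✓)  0-111(✓)  00-10(✓)  00-11(✓)  0001-(✓)  0011-(✓)  01-11(✓)  010-1  0101-(✓)  1-000(✓)  1-100(✓)  1-101(✓)  10-00(✓)  101-0(✓)  101-1(✓)  1010-(✓)  1011-(✓)  11-00(✓)  1110-(✓)
size-2^2 implicants → -011-  0--11  0-01-  00-1-  1--00  1-10-  101--
Unchecked terms (primes): -011-, -1011, 0--11, 0-01-, 00-1-, 010-1, 1--00, 1-10-, 101--
Minterm coverage:
  m2 ⊆ 0-01-,00-1-
  m3 ⊆ 0--11,0-01-,00-1-
  m6 ⊆ -011-,00-1-
  m7 ⊆ -011-,0--11,00-1-
  m9 ⊆ 010-1 [E]
  m10 ⊆ 0-01- [E]
  m11 ⊆ -1011,0--11,0-01-,010-1
  m15 ⊆ 0--11 [E]
  m16 ⊆ 1--00 [E]
  m20 ⊆ 1--00,1-10-,101--
  m21 ⊆ 1-10-,101--
  m22 ⊆ -011-,101--
  m23 ⊆ -011-,101--
  m24 ⊆ 1--00 [E]
  m27 ⊆ -1011 [E]
  m28 ⊆ 1--00,1-10-
  m29 ⊆ 1-10- [E]
E = {-1011, 0--11, 0-01-, 010-1, 1--00, 1-10-}
Petrick residual → -011-
Cover = b'cd + bc'de + a'de + a'c'd + a'bc'e + ad'e' + acd'  |cover|=7

7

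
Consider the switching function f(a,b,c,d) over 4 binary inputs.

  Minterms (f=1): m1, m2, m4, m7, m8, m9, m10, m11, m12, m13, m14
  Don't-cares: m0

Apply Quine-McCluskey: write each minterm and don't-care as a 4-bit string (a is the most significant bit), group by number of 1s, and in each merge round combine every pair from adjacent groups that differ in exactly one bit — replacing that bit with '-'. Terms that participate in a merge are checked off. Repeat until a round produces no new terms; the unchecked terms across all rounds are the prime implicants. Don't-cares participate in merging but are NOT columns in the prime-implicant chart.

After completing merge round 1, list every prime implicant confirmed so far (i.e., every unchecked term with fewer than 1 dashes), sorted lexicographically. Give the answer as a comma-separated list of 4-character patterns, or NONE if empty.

0111

size-2^0 implicants → 0000(✓)  0001(✓)  0010(✓)  0100(✓)  0111  1000(✓)  1001(✓)  1010(✓)  1011(✓)  1100(✓)  1101(✓)  1110(✓)
size-2^1 implicants → -000(✓)  -001(✓)  -010(✓)  -100(✓)  0-00(✓)  00-0(✓)  000-(✓)  1-00(✓)  1-01(✓)  1-10(✓)  10-0(✓)  10-1(✓)  100-(✓)  101-(✓)  11-0(✓)  110-(✓)
size-2^2 implicants → --00  -0-0  -00-  1--0  1-0-  10--
Unchecked terms (primes): --00, -0-0, -00-, 0111, 1--0, 1-0-, 10--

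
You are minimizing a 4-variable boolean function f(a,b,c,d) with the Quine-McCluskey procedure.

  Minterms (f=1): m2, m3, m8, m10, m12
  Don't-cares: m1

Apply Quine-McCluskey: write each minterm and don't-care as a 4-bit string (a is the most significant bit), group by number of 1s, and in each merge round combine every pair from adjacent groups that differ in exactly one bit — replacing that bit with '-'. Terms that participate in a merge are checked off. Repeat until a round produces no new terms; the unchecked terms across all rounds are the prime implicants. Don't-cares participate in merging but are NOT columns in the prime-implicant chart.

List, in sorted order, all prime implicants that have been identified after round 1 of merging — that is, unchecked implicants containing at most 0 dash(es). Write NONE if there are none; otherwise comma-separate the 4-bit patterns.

[col 0] 0001*, 0010*, 0011*, 1000*, 1010*, 1100*
[col 1] -010, 00-1, 001-, 1-00, 10-0
Prime implicants: -010, 00-1, 001-, 1-00, 10-0

NONE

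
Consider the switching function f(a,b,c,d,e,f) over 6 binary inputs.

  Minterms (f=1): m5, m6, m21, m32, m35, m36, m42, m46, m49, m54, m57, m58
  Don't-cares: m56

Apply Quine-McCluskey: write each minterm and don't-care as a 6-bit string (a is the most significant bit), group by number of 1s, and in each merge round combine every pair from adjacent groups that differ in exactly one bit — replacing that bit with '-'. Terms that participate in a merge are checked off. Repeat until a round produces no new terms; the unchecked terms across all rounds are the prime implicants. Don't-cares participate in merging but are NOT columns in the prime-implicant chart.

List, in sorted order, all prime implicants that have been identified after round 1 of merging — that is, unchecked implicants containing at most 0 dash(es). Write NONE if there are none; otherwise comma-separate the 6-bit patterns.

000110, 100011, 110110

[col 0] 000101*, 000110, 010101*, 100000*, 100011, 100100*, 101010*, 101110*, 110001*, 110110, 111000*, 111001*, 111010*
[col 1] 0-0101, 1-1010, 100-00, 101-10, 11-001, 1110-0, 11100-
Prime implicants: 0-0101, 000110, 1-1010, 100-00, 100011, 101-10, 11-001, 110110, 1110-0, 11100-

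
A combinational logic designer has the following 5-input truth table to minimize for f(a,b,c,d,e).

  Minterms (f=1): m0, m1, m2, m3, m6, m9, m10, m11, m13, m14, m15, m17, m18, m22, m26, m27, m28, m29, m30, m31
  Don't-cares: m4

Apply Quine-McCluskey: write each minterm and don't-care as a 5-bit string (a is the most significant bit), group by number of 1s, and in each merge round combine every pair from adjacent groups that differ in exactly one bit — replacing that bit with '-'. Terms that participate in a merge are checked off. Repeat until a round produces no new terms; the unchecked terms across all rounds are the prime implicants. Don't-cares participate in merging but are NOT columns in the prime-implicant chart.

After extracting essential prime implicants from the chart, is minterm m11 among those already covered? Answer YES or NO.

Round 0: 00000✓ 00001✓ 00010✓ 00011✓ 00100✓ 00110✓ 01001✓ 01010✓ 01011✓ 01101✓ 01110✓ 01111✓ 10001✓ 10010✓ 10110✓ 11010✓ 11011✓ 11100✓ 11101✓ 11110✓ 11111✓
Round 1: -0001 -0010✓ -0110✓ -1010✓ -1011✓ -1101✓ -1110✓ -1111✓ 0-001✓ 0-010✓ 0-011✓ 0-110✓ 00-00✓ 00-10✓ 000-0✓ 000-1✓ 0000-✓ 0001-✓ 001-0✓ 01-01✓ 01-10✓ 01-11✓ 010-1✓ 0101-✓ 011-1✓ 0111-✓ 1-010✓ 1-110✓ 10-10✓ 11-10✓ 11-11✓ 1101-✓ 111-0✓ 111-1✓ 1110-✓ 1111-✓
Round 2: --010✓ --110✓ -0-10✓ -1-10✓ -1-11✓ -101-✓ -11-1 -111-✓ 0--10✓ 0-0-1 0-01- 00--0 000-- 01--1 01-1-✓ 1--10✓ 11-1-✓ 111--
Round 3: ---10 -1-1-
PIs = {---10, -0001, -1-1-, -11-1, 0-0-1, 0-01-, 00--0, 000--, 01--1, 111--}
Coverage chart:
  m0: 00--0,000--
  m1: -0001,0-0-1,000--
  m2: ---10,0-01-,00--0,000--
  m3: 0-0-1,0-01-,000--
  m6: ---10,00--0
  m9: 0-0-1,01--1
  m10: ---10,-1-1-,0-01-
  m11: -1-1-,0-0-1,0-01-,01--1
  m13: -11-1,01--1
  m14: ---10,-1-1-
  m15: -1-1-,-11-1,01--1
  m17: -0001 ←essential
  m18: ---10 ←essential
  m22: ---10 ←essential
  m26: ---10,-1-1-
  m27: -1-1- ←essential
  m28: 111-- ←essential
  m29: -11-1,111--
  m30: ---10,-1-1-,111--
  m31: -1-1-,-11-1,111--
Essential: ---10, -0001, -1-1-, 111--

YES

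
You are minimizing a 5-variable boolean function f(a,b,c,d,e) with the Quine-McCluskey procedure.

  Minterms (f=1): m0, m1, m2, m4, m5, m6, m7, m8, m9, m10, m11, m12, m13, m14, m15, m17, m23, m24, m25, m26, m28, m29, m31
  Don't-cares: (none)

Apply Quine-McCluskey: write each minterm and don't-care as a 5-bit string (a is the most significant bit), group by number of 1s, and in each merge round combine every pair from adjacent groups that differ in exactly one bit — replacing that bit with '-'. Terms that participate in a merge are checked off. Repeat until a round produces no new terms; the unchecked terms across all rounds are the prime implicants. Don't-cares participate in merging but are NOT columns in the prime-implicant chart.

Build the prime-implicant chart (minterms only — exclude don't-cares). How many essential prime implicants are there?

6

size-2^0 implicants → 00000(✓)  00001(✓)  00010(✓)  00100(✓)  00101(✓)  00110(✓)  00111(✓)  01000(✓)  01001(✓)  01010(✓)  01011(✓)  01100(✓)  01101(✓)  01110(✓)  01111(✓)  10001(✓)  10111(✓)  11000(✓)  11001(✓)  11010(✓)  11100(✓)  11101(✓)  11111(✓)
size-2^1 implicants → -0001(✓)  -0111(✓)  -1000(✓)  -1001(✓)  -1010(✓)  -1100(✓)  -1101(✓)  -1111(✓)  0-000(✓)  0-001(✓)  0-010(✓)  0-100(✓)  0-101(✓)  0-110(✓)  0-111(✓)  00-00(✓)  00-01(✓)  00-10(✓)  000-0(✓)  0000-(✓)  001-0(✓)  001-1(✓)  0010-(✓)  0011-(✓)  01-00(✓)  01-01(✓)  01-10(✓)  01-11(✓)  010-0(✓)  010-1(✓)  0100-(✓)  0101-(✓)  011-0(✓)  011-1(✓)  0110-(✓)  0111-(✓)  1-001(✓)  1-111(✓)  11-00(✓)  11-01(✓)  110-0(✓)  1100-(✓)  111-1(✓)  1110-(✓)
size-2^2 implicants → --001  --111  -1-00(✓)  -1-01(✓)  -10-0  -100-(✓)  -11-1  -110-(✓)  0--00(✓)  0--01(✓)  0--10(✓)  0-0-0(✓)  0-00-(✓)  0-1-0(✓)  0-1-1(✓)  0-10-(✓)  0-11-(✓)  00--0(✓)  00-0-(✓)  001--(✓)  01--0(✓)  01--1(✓)  01-0-(✓)  01-1-(✓)  010--(✓)  011--(✓)  11-0-(✓)
size-2^3 implicants → -1-0-  0---0  0--0-  0-1--  01---
Unchecked terms (primes): --001, --111, -1-0-, -10-0, -11-1, 0---0, 0--0-, 0-1--, 01---
Minterm coverage:
  m0 ⊆ 0---0,0--0-
  m1 ⊆ --001,0--0-
  m2 ⊆ 0---0 [E]
  m4 ⊆ 0---0,0--0-,0-1--
  m5 ⊆ 0--0-,0-1--
  m6 ⊆ 0---0,0-1--
  m7 ⊆ --111,0-1--
  m8 ⊆ -1-0-,-10-0,0---0,0--0-,01---
  m9 ⊆ --001,-1-0-,0--0-,01---
  m10 ⊆ -10-0,0---0,01---
  m11 ⊆ 01--- [E]
  m12 ⊆ -1-0-,0---0,0--0-,0-1--,01---
  m13 ⊆ -1-0-,-11-1,0--0-,0-1--,01---
  m14 ⊆ 0---0,0-1--,01---
  m15 ⊆ --111,-11-1,0-1--,01---
  m17 ⊆ --001 [E]
  m23 ⊆ --111 [E]
  m24 ⊆ -1-0-,-10-0
  m25 ⊆ --001,-1-0-
  m26 ⊆ -10-0 [E]
  m28 ⊆ -1-0- [E]
  m29 ⊆ -1-0-,-11-1
  m31 ⊆ --111,-11-1
E = {--001, --111, -1-0-, -10-0, 0---0, 01---}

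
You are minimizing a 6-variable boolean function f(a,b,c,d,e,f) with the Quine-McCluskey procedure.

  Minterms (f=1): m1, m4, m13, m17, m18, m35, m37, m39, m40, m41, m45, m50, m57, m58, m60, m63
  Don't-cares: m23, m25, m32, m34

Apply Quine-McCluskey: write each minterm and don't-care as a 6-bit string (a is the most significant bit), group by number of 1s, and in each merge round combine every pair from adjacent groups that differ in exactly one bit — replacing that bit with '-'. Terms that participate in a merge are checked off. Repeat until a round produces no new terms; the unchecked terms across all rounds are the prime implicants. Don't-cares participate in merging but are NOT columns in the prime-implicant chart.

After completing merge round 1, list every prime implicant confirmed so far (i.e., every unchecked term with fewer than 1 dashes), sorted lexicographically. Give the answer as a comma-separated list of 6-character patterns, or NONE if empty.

Round 0: 000001✓ 000100 001101✓ 010001✓ 010010✓ 010111 011001✓ 100000✓ 100010✓ 100011✓ 100101✓ 100111✓ 101000✓ 101001✓ 101101✓ 110010✓ 111001✓ 111010✓ 111100 111111
Round 1: -01101 -10010 -11001 0-0001 01-001 1-0010 1-1001 10-000 10-101 100-11 1000-0 10001- 1001-1 101-01 10100- 11-010
PIs = {-01101, -10010, -11001, 0-0001, 000100, 01-001, 010111, 1-0010, 1-1001, 10-000, 10-101, 100-11, 1000-0, 10001-, 1001-1, 101-01, 10100-, 11-010, 111100, 111111}

000100, 010111, 111100, 111111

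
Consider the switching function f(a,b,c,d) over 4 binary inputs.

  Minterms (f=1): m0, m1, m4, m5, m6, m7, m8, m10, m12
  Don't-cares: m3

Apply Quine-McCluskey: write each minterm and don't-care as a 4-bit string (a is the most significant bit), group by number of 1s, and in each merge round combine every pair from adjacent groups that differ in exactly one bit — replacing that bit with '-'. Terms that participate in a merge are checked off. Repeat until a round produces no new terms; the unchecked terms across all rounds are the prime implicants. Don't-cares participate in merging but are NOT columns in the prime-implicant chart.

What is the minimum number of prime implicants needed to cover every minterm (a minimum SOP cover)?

4

Round 0: 0000✓ 0001✓ 0011✓ 0100✓ 0101✓ 0110✓ 0111✓ 1000✓ 1010✓ 1100✓
Round 1: -000✓ -100✓ 0-00✓ 0-01✓ 0-11✓ 00-1✓ 000-✓ 01-0✓ 01-1✓ 010-✓ 011-✓ 1-00✓ 10-0
Round 2: --00 0--1 0-0- 01--
PIs = {--00, 0--1, 0-0-, 01--, 10-0}
Coverage chart:
  m0: --00,0-0-
  m1: 0--1,0-0-
  m4: --00,0-0-,01--
  m5: 0--1,0-0-,01--
  m6: 01-- ←essential
  m7: 0--1,01--
  m8: --00,10-0
  m10: 10-0 ←essential
  m12: --00 ←essential
Essential: --00, 01--, 10-0
Petrick residual → 0--1
Min cover (4 terms): c'd' + a'd + a'b + ab'd'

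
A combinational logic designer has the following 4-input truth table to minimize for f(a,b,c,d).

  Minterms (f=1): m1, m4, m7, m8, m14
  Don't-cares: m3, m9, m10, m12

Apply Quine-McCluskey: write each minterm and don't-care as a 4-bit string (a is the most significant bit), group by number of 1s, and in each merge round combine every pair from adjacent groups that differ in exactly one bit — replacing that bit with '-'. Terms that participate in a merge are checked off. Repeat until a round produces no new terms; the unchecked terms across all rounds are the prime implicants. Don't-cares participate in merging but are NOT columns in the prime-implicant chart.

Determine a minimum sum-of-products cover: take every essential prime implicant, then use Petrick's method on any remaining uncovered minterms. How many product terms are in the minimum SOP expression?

[col 0] 0001*, 0011*, 0100*, 0111*, 1000*, 1001*, 1010*, 1100*, 1110*
[col 1] -001, -100, 0-11, 00-1, 1-00*, 1-10*, 10-0*, 100-, 11-0*
[col 2] 1--0
Prime implicants: -001, -100, 0-11, 00-1, 1--0, 100-
PI chart (minterm → PIs covering it):
  1 | -001,00-1
  4 | -100  (sole → essential)
  7 | 0-11  (sole → essential)
  8 | 1--0,100-
  14 | 1--0  (sole → essential)
Essential prime implicants: -100, 0-11, 1--0
Petrick residual → -001
Minimum SOP uses 4 PIs: b'c'd + bc'd' + a'cd + ad'

4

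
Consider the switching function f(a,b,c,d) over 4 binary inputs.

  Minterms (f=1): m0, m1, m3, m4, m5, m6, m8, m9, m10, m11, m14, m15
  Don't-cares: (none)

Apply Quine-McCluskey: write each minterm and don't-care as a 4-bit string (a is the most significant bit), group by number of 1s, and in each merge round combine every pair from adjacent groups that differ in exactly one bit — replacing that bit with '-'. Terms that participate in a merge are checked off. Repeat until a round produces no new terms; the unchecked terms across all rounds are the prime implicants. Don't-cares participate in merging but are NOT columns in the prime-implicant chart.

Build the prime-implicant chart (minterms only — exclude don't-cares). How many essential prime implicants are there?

[col 0] 0000*, 0001*, 0011*, 0100*, 0101*, 0110*, 1000*, 1001*, 1010*, 1011*, 1110*, 1111*
[col 1] -000*, -001*, -011*, -110, 0-00*, 0-01*, 00-1*, 000-*, 01-0, 010-*, 1-10*, 1-11*, 10-0*, 10-1*, 100-*, 101-*, 111-*
[col 2] -0-1, -00-, 0-0-, 1-1-, 10--
Prime implicants: -0-1, -00-, -110, 0-0-, 01-0, 1-1-, 10--
PI chart (minterm → PIs covering it):
  0 | -00-,0-0-
  1 | -0-1,-00-,0-0-
  3 | -0-1  (sole → essential)
  4 | 0-0-,01-0
  5 | 0-0-  (sole → essential)
  6 | -110,01-0
  8 | -00-,10--
  9 | -0-1,-00-,10--
  10 | 1-1-,10--
  11 | -0-1,1-1-,10--
  14 | -110,1-1-
  15 | 1-1-  (sole → essential)
Essential prime implicants: -0-1, 0-0-, 1-1-

3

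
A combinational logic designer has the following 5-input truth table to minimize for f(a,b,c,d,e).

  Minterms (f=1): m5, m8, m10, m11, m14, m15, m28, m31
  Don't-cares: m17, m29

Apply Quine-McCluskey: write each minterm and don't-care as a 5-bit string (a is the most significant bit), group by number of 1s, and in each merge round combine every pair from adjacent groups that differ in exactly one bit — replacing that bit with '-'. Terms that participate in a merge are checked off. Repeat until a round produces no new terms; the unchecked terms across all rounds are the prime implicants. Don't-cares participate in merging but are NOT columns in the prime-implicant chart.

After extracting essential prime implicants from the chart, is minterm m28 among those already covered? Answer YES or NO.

YES

[col 0] 00101, 01000*, 01010*, 01011*, 01110*, 01111*, 10001, 11100*, 11101*, 11111*
[col 1] -1111, 01-10*, 01-11*, 010-0, 0101-*, 0111-*, 111-1, 1110-
[col 2] 01-1-
Prime implicants: -1111, 00101, 01-1-, 010-0, 10001, 111-1, 1110-
PI chart (minterm → PIs covering it):
  5 | 00101  (sole → essential)
  8 | 010-0  (sole → essential)
  10 | 01-1-,010-0
  11 | 01-1-  (sole → essential)
  14 | 01-1-  (sole → essential)
  15 | -1111,01-1-
  28 | 1110-  (sole → essential)
  31 | -1111,111-1
Essential prime implicants: 00101, 01-1-, 010-0, 1110-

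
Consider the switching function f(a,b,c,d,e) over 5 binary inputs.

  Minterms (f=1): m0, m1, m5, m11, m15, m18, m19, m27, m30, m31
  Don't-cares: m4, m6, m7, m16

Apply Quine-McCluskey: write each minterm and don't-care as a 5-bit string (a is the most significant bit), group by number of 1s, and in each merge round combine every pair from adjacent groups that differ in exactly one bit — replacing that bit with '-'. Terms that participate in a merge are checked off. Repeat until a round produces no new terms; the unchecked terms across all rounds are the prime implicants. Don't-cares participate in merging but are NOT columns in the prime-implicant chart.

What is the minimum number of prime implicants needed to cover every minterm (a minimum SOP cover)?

[col 0] 00000*, 00001*, 00100*, 00101*, 00110*, 00111*, 01011*, 01111*, 10000*, 10010*, 10011*, 11011*, 11110*, 11111*
[col 1] -0000, -1011*, -1111*, 0-111, 00-00*, 00-01*, 0000-*, 001-0*, 001-1*, 0010-*, 0011-*, 01-11*, 1-011, 100-0, 1001-, 11-11*, 1111-
[col 2] -1-11, 00-0-, 001--
Prime implicants: -0000, -1-11, 0-111, 00-0-, 001--, 1-011, 100-0, 1001-, 1111-
PI chart (minterm → PIs covering it):
  0 | -0000,00-0-
  1 | 00-0-  (sole → essential)
  5 | 00-0-,001--
  11 | -1-11  (sole → essential)
  15 | -1-11,0-111
  18 | 100-0,1001-
  19 | 1-011,1001-
  27 | -1-11,1-011
  30 | 1111-  (sole → essential)
  31 | -1-11,1111-
Essential prime implicants: -1-11, 00-0-, 1111-
Petrick residual → 1001-
Minimum SOP uses 4 PIs: bde + a'b'd' + ab'c'd + abcd

4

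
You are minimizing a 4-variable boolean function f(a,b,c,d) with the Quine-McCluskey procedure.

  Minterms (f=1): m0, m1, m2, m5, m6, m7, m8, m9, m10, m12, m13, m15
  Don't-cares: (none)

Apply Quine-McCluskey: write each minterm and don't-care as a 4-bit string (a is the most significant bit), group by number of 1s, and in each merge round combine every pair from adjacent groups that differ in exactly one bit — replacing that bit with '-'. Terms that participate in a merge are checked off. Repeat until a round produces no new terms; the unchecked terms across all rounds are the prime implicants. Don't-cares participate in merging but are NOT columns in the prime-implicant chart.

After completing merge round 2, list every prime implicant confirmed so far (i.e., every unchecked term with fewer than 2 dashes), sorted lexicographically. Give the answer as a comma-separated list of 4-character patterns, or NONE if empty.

0-10, 011-

size-2^0 implicants → 0000(✓)  0001(✓)  0010(✓)  0101(✓)  0110(✓)  0111(✓)  1000(✓)  1001(✓)  1010(✓)  1100(✓)  1101(✓)  1111(✓)
size-2^1 implicants → -000(✓)  -001(✓)  -010(✓)  -101(✓)  -111(✓)  0-01(✓)  0-10  00-0(✓)  000-(✓)  01-1(✓)  011-  1-00(✓)  1-01(✓)  10-0(✓)  100-(✓)  11-1(✓)  110-(✓)
size-2^2 implicants → --01  -0-0  -00-  -1-1  1-0-
Unchecked terms (primes): --01, -0-0, -00-, -1-1, 0-10, 011-, 1-0-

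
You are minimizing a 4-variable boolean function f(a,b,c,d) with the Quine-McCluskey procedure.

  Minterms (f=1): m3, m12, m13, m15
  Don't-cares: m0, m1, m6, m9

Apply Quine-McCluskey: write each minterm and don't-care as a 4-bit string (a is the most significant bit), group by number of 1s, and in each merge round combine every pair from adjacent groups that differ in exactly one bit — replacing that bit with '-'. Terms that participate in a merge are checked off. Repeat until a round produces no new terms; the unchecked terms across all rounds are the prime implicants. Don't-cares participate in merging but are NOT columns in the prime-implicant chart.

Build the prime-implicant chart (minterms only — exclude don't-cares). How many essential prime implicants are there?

Round 0: 0000✓ 0001✓ 0011✓ 0110 1001✓ 1100✓ 1101✓ 1111✓
Round 1: -001 00-1 000- 1-01 11-1 110-
PIs = {-001, 00-1, 000-, 0110, 1-01, 11-1, 110-}
Coverage chart:
  m3: 00-1 ←essential
  m12: 110- ←essential
  m13: 1-01,11-1,110-
  m15: 11-1 ←essential
Essential: 00-1, 11-1, 110-

3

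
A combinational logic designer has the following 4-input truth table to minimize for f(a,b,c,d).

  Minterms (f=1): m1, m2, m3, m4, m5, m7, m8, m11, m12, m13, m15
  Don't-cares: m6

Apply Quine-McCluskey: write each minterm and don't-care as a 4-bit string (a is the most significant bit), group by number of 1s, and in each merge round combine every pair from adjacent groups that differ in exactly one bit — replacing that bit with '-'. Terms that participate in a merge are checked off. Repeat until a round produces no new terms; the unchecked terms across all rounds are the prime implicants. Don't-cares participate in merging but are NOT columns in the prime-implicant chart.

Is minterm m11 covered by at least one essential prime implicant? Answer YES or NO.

YES

size-2^0 implicants → 0001(✓)  0010(✓)  0011(✓)  0100(✓)  0101(✓)  0110(✓)  0111(✓)  1000(✓)  1011(✓)  1100(✓)  1101(✓)  1111(✓)
size-2^1 implicants → -011(✓)  -100(✓)  -101(✓)  -111(✓)  0-01(✓)  0-10(✓)  0-11(✓)  00-1(✓)  001-(✓)  01-0(✓)  01-1(✓)  010-(✓)  011-(✓)  1-00  1-11(✓)  11-1(✓)  110-(✓)
size-2^2 implicants → --11  -1-1  -10-  0--1  0-1-  01--
Unchecked terms (primes): --11, -1-1, -10-, 0--1, 0-1-, 01--, 1-00
Minterm coverage:
  m1 ⊆ 0--1 [E]
  m2 ⊆ 0-1- [E]
  m3 ⊆ --11,0--1,0-1-
  m4 ⊆ -10-,01--
  m5 ⊆ -1-1,-10-,0--1,01--
  m7 ⊆ --11,-1-1,0--1,0-1-,01--
  m8 ⊆ 1-00 [E]
  m11 ⊆ --11 [E]
  m12 ⊆ -10-,1-00
  m13 ⊆ -1-1,-10-
  m15 ⊆ --11,-1-1
E = {--11, 0--1, 0-1-, 1-00}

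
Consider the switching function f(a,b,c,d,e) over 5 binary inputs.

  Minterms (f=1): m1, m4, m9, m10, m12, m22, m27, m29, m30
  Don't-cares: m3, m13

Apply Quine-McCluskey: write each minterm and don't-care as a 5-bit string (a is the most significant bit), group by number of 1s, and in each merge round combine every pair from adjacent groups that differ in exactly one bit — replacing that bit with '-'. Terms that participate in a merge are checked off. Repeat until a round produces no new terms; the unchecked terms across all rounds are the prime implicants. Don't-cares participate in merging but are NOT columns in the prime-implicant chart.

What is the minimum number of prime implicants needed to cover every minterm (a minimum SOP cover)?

[col 0] 00001*, 00011*, 00100*, 01001*, 01010, 01100*, 01101*, 10110*, 11011, 11101*, 11110*
[col 1] -1101, 0-001, 0-100, 000-1, 01-01, 0110-, 1-110
Prime implicants: -1101, 0-001, 0-100, 000-1, 01-01, 01010, 0110-, 1-110, 11011
PI chart (minterm → PIs covering it):
  1 | 0-001,000-1
  4 | 0-100  (sole → essential)
  9 | 0-001,01-01
  10 | 01010  (sole → essential)
  12 | 0-100,0110-
  22 | 1-110  (sole → essential)
  27 | 11011  (sole → essential)
  29 | -1101  (sole → essential)
  30 | 1-110  (sole → essential)
Essential prime implicants: -1101, 0-100, 01010, 1-110, 11011
Petrick residual → 0-001
Minimum SOP uses 6 PIs: bcd'e + a'c'd'e + a'cd'e' + a'bc'de' + acde' + abc'de

6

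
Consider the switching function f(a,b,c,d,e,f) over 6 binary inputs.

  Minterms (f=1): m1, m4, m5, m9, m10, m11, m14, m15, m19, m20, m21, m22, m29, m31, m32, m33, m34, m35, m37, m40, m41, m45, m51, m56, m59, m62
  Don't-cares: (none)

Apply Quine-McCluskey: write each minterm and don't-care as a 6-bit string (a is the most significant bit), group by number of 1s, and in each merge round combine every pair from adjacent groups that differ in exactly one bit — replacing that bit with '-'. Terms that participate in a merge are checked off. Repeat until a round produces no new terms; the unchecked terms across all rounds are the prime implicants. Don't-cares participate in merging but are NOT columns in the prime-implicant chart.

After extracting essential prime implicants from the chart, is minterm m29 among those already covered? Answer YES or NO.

NO

Round 0: 000001✓ 000100✓ 000101✓ 001001✓ 001010✓ 001011✓ 001110✓ 001111✓ 010011✓ 010100✓ 010101✓ 010110✓ 011101✓ 011111✓ 100000✓ 100001✓ 100010✓ 100011✓ 100101✓ 101000✓ 101001✓ 101101✓ 110011✓ 111000✓ 111011✓ 111110
Round 1: -00001✓ -00101✓ -01001✓ -10011 0-0100✓ 0-0101✓ 0-1111 00-001✓ 000-01✓ 00010-✓ 001-10✓ 001-11✓ 0010-1 00101-✓ 00111-✓ 01-101 0101-0 01010-✓ 0111-1 1-0011 1-1000 10-000✓ 10-001✓ 10-101✓ 100-01✓ 1000-0✓ 1000-1✓ 10000-✓ 10001-✓ 101-01✓ 10100-✓ 11-011
Round 2: -0-001 -00-01 0-010- 001-1- 10--01 10-00- 1000--
PIs = {-0-001, -00-01, -10011, 0-010-, 0-1111, 001-1-, 0010-1, 01-101, 0101-0, 0111-1, 1-0011, 1-1000, 10--01, 10-00-, 1000--, 11-011, 111110}
Coverage chart:
  m1: -0-001,-00-01
  m4: 0-010- ←essential
  m5: -00-01,0-010-
  m9: -0-001,0010-1
  m10: 001-1- ←essential
  m11: 001-1-,0010-1
  m14: 001-1- ←essential
  m15: 0-1111,001-1-
  m19: -10011 ←essential
  m20: 0-010-,0101-0
  m21: 0-010-,01-101
  m22: 0101-0 ←essential
  m29: 01-101,0111-1
  m31: 0-1111,0111-1
  m32: 10-00-,1000--
  m33: -0-001,-00-01,10--01,10-00-,1000--
  m34: 1000-- ←essential
  m35: 1-0011,1000--
  m37: -00-01,10--01
  m40: 1-1000,10-00-
  m41: -0-001,10--01,10-00-
  m45: 10--01 ←essential
  m51: -10011,1-0011,11-011
  m56: 1-1000 ←essential
  m59: 11-011 ←essential
  m62: 111110 ←essential
Essential: -10011, 0-010-, 001-1-, 0101-0, 1-1000, 10--01, 1000--, 11-011, 111110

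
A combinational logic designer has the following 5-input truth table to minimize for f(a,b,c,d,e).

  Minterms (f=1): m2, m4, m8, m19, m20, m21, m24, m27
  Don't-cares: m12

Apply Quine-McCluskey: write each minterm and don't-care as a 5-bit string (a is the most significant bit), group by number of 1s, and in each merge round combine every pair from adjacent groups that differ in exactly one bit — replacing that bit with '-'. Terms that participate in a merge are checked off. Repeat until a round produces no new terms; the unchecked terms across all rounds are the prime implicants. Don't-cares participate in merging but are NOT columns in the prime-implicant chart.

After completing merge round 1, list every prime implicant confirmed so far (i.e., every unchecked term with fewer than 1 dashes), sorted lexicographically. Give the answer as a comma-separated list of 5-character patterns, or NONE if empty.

[col 0] 00010, 00100*, 01000*, 01100*, 10011*, 10100*, 10101*, 11000*, 11011*
[col 1] -0100, -1000, 0-100, 01-00, 1-011, 1010-
Prime implicants: -0100, -1000, 0-100, 00010, 01-00, 1-011, 1010-

00010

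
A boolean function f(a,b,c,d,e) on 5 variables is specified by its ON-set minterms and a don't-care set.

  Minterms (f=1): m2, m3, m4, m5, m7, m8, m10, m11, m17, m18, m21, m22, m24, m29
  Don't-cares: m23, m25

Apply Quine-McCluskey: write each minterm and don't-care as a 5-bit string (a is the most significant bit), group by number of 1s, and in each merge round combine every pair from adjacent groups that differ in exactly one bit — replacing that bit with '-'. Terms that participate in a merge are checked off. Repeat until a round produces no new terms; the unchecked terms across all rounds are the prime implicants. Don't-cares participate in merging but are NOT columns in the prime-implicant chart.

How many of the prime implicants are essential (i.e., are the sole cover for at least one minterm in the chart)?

size-2^0 implicants → 00010(✓)  00011(✓)  00100(✓)  00101(✓)  00111(✓)  01000(✓)  01010(✓)  01011(✓)  10001(✓)  10010(✓)  10101(✓)  10110(✓)  10111(✓)  11000(✓)  11001(✓)  11101(✓)
size-2^1 implicants → -0010  -0101(✓)  -0111(✓)  -1000  0-010(✓)  0-011(✓)  00-11  0001-(✓)  001-1(✓)  0010-  010-0  0101-(✓)  1-001(✓)  1-101(✓)  10-01(✓)  10-10  101-1(✓)  1011-  11-01(✓)  1100-
size-2^2 implicants → -01-1  0-01-  1--01
Unchecked terms (primes): -0010, -01-1, -1000, 0-01-, 00-11, 0010-, 010-0, 1--01, 10-10, 1011-, 1100-
Minterm coverage:
  m2 ⊆ -0010,0-01-
  m3 ⊆ 0-01-,00-11
  m4 ⊆ 0010- [E]
  m5 ⊆ -01-1,0010-
  m7 ⊆ -01-1,00-11
  m8 ⊆ -1000,010-0
  m10 ⊆ 0-01-,010-0
  m11 ⊆ 0-01- [E]
  m17 ⊆ 1--01 [E]
  m18 ⊆ -0010,10-10
  m21 ⊆ -01-1,1--01
  m22 ⊆ 10-10,1011-
  m24 ⊆ -1000,1100-
  m29 ⊆ 1--01 [E]
E = {0-01-, 0010-, 1--01}

3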